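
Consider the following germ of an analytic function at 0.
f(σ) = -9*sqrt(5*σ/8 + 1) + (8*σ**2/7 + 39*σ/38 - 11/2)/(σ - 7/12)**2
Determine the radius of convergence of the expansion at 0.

The radius of convergence is 7/12.

Denominator factor (σ - 7/12)^2: pole of order 2 at 7/12, modulus 7/12.
Branch term (-9)*sqrt(1 - σ/(-8/5)): its argument vanishes at σ = -8/5, a square-root branch point, modulus 8/5.
The radius of convergence is the smallest modulus among the singular points: 7/12.


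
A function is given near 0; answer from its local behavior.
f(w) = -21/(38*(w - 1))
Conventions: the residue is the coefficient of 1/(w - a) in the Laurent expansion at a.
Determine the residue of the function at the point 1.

At the order-1 pole 1 set g(w) = (w - (1))*f(w) = -21/38.
Simple pole: residue = g(a) at a = 1, which is -21/38.

The residue is -21/38.


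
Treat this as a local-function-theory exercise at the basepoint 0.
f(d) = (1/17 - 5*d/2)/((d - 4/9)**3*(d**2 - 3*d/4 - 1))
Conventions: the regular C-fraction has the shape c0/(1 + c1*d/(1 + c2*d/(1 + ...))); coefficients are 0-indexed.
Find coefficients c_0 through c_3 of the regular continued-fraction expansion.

Taylor coefficients (expand at 0): a_0 = 729/1088, a_1 = -53217/2176, a_2 = -1330425/8704, a_3 = -12158991/17408.
c0 = a_0 = 729/1088. Peel one level at a time: if S = 1 + c*d/S' with S'(0) = 1, then c is the d-coefficient of S and S' = c*d/(S - 1).
S_1 = c0/f = 1 + (73/2)*d + (12483/8)*d^2 + ...; c1 = 73/2.
S_2 = c1*d/(S_1 - 1) = 1 + (-171/4)*d + (12267/1168)*d^2 + ...; c2 = -171/4.
S_3 = c2*d/(S_2 - 1) = 1 + (1363/5548)*d + ...; c3 = 1363/5548.

The regular C-fraction coefficients are [729/1088, 73/2, -171/4, 1363/5548].


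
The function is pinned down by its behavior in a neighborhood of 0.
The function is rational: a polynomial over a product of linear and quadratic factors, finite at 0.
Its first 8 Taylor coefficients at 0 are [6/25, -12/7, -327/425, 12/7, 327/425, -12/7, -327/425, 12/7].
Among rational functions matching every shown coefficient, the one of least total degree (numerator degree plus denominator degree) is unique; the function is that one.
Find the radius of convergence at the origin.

No rational of total degree below 4 reproduces all 8 coefficients; solving the [2/2] Pade equations on them gives f(r) = (-9*r**2/17 - 12*r/7 + 6/25)/(r**2 + 1), whose expansion matches every shown term.
Denominator factor (r**2 + 1): discriminant -4, complex-conjugate roots (1)*i and -(1)*i; poles of order 1, moduli 1 and 1.
The radius of convergence is the smallest modulus among the singular points: 1.

The radius of convergence is 1.


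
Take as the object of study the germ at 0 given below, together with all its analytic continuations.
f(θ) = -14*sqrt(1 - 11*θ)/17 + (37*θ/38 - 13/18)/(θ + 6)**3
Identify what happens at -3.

The point is a regular point.

Denominator factors: θ + 6 = 3 at θ = -3 — none vanishes.
Branch term sqrt(1 - θ/(1/11)): argument at -3 is 34, nonzero, so -3 is not its branch point (a point on a principal cut is still regular for the continued germ).
So the germ continues analytically to -3.


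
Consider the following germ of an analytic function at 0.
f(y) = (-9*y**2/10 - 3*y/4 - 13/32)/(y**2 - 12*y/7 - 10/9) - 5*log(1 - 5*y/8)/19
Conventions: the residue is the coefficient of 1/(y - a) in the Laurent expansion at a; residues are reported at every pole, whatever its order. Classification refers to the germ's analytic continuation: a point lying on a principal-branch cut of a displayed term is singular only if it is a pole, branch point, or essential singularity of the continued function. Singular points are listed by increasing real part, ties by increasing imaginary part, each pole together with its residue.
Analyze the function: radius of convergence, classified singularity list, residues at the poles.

Denominator factor (y**2 - 12*y/7 - 10/9): discriminant 3256/441, real irrational roots 6/7 + (1/21)*sqrt(814) and 6/7 - (1/21)*sqrt(814); poles of order 1, moduli 6/7 + (1/21)*sqrt(814) and -6/7 + (1/21)*sqrt(814).
Branch term (-5/19)*log(1 - y/(8/5)): its argument vanishes at y = 8/5, a logarithmic branch point, modulus 8/5.
The radius of convergence is the smallest modulus among the singular points: -6/7 + (1/21)*sqrt(814).
The branch term is analytic at 6/7 - (1/21)*sqrt(814) and contributes nothing to the residue; only the rational part matters.
The factor y**2 - 12*y/7 - 10/9 splits as (y - a)(y - a') with a = 6/7 - (1/21)*sqrt(814), a' = 6/7 + (1/21)*sqrt(814). At the order-1 pole a set g(y) = (y - a)*(rational part) = [-9*y**2/10 - 3*y/4 - 13/32] / (y - a').
Simple pole: residue = g(a) at a = 6/7 - (1/21)*sqrt(814), which is -321/280 + (7209/165760)*sqrt(814).
The branch term is analytic at 6/7 + (1/21)*sqrt(814) and contributes nothing to the residue; only the rational part matters.
The factor y**2 - 12*y/7 - 10/9 splits as (y - a)(y - a') with a = 6/7 + (1/21)*sqrt(814), a' = 6/7 - (1/21)*sqrt(814). At the order-1 pole a set g(y) = (y - a)*(rational part) = [-9*y**2/10 - 3*y/4 - 13/32] / (y - a').
Simple pole: residue = g(a) at a = 6/7 + (1/21)*sqrt(814), which is -321/280 - (7209/165760)*sqrt(814).
List the singular points by increasing real part (a conjugate pair: the negative imaginary part first).

Radius of convergence at 0: -6/7 + (1/21)*sqrt(814).
At 6/7 - (1/21)*sqrt(814): a pole of order 1; residue -321/280 + (7209/165760)*sqrt(814).
At 8/5: a logarithmic branch point.
At 6/7 + (1/21)*sqrt(814): a pole of order 1; residue -321/280 - (7209/165760)*sqrt(814).


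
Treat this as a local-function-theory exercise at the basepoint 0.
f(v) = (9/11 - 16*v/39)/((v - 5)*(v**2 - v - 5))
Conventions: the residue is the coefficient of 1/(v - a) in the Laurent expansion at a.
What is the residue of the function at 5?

At the order-1 pole 5 set g(v) = (v - (5))*f(v) = (9/11 - 16*v/39)/(v**2 - v - 5).
Simple pole: residue = g(a) at a = 5, which is -529/6435.

The residue is -529/6435.


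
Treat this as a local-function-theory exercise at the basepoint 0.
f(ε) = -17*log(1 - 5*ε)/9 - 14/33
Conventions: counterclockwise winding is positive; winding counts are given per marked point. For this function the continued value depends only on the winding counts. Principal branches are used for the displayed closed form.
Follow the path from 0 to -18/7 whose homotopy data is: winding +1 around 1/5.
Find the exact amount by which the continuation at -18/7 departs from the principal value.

Continued minus principal equals -(34/9)*pi*i.

The rational part is single-valued and drops out of the difference; each branch term changes only by its own monodromy.
(-17/9)*log(1 - ε/(1/5)): each positive loop around 1/5 adds 2*pi*i to the log, so winding +1 contributes (-17/9)*(1)*2*pi*i = -(34/9)*pi*i.
Summing the contributions at ε = -18/7 gives -(34/9)*pi*i.


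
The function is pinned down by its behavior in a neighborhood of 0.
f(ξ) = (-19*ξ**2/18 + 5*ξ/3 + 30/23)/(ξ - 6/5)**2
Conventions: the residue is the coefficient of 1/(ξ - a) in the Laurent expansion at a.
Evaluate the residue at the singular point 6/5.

At the order-2 pole 6/5 set g(ξ) = (ξ - (6/5))^2*f(ξ) = -19*ξ**2/18 + 5*ξ/3 + 30/23.
Order-2 pole: residue = g'(a); g'(6/5) = -13/15, so the residue is -13/15.

The residue is -13/15.


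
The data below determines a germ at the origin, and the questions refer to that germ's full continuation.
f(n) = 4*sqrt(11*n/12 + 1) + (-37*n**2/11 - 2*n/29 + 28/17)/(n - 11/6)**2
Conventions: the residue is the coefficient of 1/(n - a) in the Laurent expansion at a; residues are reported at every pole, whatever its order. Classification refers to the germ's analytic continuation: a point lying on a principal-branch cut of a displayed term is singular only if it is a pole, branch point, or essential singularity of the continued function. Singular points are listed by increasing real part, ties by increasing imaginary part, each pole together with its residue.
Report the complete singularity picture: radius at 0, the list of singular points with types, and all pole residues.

Denominator factor (n - 11/6)^2: pole of order 2 at 11/6, modulus 11/6.
Branch term (4)*sqrt(1 - n/(-12/11)): its argument vanishes at n = -12/11, a square-root branch point, modulus 12/11.
The radius of convergence is the smallest modulus among the singular points: 12/11.
The branch term is analytic at 11/6 and contributes nothing to the residue; only the rational part matters.
At the order-2 pole 11/6 set g(n) = (n - (11/6))^2*(rational part) = -37*n**2/11 - 2*n/29 + 28/17.
Order-2 pole: residue = g'(a); g'(11/6) = -1079/87, so the residue is -1079/87.
List the singular points by increasing real part (a conjugate pair: the negative imaginary part first).

Radius of convergence at 0: 12/11.
At -12/11: an algebraic (square-root) branch point.
At 11/6: a pole of order 2; residue -1079/87.


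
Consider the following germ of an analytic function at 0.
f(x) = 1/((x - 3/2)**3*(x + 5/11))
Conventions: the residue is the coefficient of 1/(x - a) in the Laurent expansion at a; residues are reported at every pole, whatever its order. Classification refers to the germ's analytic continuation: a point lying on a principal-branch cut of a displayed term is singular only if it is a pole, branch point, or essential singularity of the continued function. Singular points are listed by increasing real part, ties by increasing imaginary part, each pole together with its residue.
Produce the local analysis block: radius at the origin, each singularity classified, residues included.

Radius of convergence at 0: 5/11.
At -5/11: a pole of order 1; residue -10648/79507.
At 3/2: a pole of order 3; residue 10648/79507.

Denominator factor (x - 3/2)^3: pole of order 3 at 3/2, modulus 3/2.
Denominator factor (x + 5/11): pole of order 1 at -5/11, modulus 5/11.
The radius of convergence is the smallest modulus among the singular points: 5/11.
At the order-1 pole -5/11 set g(x) = (x - (-5/11))*f(x) = (x - 3/2)**(-3).
Simple pole: residue = g(a) at a = -5/11, which is -10648/79507.
At the order-3 pole 3/2 set g(x) = (x - (3/2))^3*f(x) = 1/(x + 5/11).
Order-3 pole: residue = g''(a)/2; g''(3/2) = 21296/79507, so the residue is 10648/79507.
List the singular points by increasing real part (a conjugate pair: the negative imaginary part first).


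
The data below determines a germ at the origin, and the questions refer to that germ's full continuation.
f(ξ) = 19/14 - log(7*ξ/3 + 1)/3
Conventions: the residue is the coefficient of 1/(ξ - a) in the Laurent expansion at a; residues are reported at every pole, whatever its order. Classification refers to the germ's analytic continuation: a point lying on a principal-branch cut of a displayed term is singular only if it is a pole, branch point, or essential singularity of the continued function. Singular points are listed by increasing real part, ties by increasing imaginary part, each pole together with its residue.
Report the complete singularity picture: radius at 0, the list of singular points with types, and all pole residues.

Branch term (-1/3)*log(1 - ξ/(-3/7)): its argument vanishes at ξ = -3/7, a logarithmic branch point, modulus 3/7.
The radius of convergence is the smallest modulus among the singular points: 3/7.

Radius of convergence at 0: 3/7.
At -3/7: a logarithmic branch point.


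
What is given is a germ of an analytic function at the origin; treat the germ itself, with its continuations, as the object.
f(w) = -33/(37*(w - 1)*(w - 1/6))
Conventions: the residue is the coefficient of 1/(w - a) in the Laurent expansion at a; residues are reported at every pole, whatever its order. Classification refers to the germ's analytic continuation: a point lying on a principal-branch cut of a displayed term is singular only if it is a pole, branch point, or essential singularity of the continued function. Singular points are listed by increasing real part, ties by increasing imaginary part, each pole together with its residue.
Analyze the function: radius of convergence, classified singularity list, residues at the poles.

Radius of convergence at 0: 1/6.
At 1/6: a pole of order 1; residue 198/185.
At 1: a pole of order 1; residue -198/185.

Denominator factor (w - 1/6): pole of order 1 at 1/6, modulus 1/6.
Denominator factor (w - 1): pole of order 1 at 1, modulus 1.
The radius of convergence is the smallest modulus among the singular points: 1/6.
At the order-1 pole 1/6 set g(w) = (w - (1/6))*f(w) = -33/(37*(w - 1)).
Simple pole: residue = g(a) at a = 1/6, which is 198/185.
At the order-1 pole 1 set g(w) = (w - (1))*f(w) = -33/(37*(w - 1/6)).
Simple pole: residue = g(a) at a = 1, which is -198/185.
List the singular points by increasing real part (a conjugate pair: the negative imaginary part first).


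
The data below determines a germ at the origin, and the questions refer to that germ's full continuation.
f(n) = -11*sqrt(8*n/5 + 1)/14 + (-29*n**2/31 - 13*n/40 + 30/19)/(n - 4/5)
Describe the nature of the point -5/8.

The term (-11/14)*sqrt(1 - n/(-5/8)) has argument 1 - -5/8/(-5/8) = 0 at -5/8: a square-root (algebraic, two-sheeted) branch point; the remaining terms are analytic or single-valued there.

The point is an algebraic (square-root) branch point.


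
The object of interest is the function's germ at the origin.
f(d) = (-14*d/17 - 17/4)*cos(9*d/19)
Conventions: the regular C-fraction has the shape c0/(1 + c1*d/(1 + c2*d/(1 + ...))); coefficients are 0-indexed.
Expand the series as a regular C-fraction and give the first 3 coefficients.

The regular C-fraction coefficients are [-17/4, -56/289, 9029393/11684848].

Taylor coefficients (expand at 0): a_0 = -17/4, a_1 = -14/17, a_2 = 1377/2888.
c0 = a_0 = -17/4. Peel one level at a time: if S = 1 + c*d/S' with S'(0) = 1, then c is the d-coefficient of S and S' = c*d/(S - 1).
S_1 = c0/f = 1 + (-56/289)*d + (9029393/60302162)*d^2 + ...; c1 = -56/289.
S_2 = c1*d/(S_1 - 1) = 1 + (9029393/11684848)*d + ...; c2 = 9029393/11684848.


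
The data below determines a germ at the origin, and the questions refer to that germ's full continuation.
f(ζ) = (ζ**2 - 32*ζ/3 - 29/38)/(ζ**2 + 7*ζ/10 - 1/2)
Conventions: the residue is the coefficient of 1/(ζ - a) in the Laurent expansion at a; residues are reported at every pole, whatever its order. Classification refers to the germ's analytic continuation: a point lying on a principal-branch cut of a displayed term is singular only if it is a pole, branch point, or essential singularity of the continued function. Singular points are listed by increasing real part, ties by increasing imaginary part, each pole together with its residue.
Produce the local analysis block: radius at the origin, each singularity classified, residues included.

Denominator factor (ζ**2 + 7*ζ/10 - 1/2): discriminant 249/100, real irrational roots -7/20 + (1/20)*sqrt(249) and -7/20 - (1/20)*sqrt(249); poles of order 1, moduli -7/20 + (1/20)*sqrt(249) and 7/20 + (1/20)*sqrt(249).
The radius of convergence is the smallest modulus among the singular points: -7/20 + (1/20)*sqrt(249).
The factor ζ**2 + 7*ζ/10 - 1/2 splits as (ζ - a)(ζ - a') with a = -7/20 - (1/20)*sqrt(249), a' = -7/20 + (1/20)*sqrt(249). At the order-1 pole a set g(ζ) = (ζ - a)*f(ζ) = [ζ**2 - 32*ζ/3 - 29/38] / (ζ - a').
Simple pole: residue = g(a) at a = -7/20 - (1/20)*sqrt(249), which is -341/60 - (42353/283860)*sqrt(249).
The factor ζ**2 + 7*ζ/10 - 1/2 splits as (ζ - a)(ζ - a') with a = -7/20 + (1/20)*sqrt(249), a' = -7/20 - (1/20)*sqrt(249). At the order-1 pole a set g(ζ) = (ζ - a)*f(ζ) = [ζ**2 - 32*ζ/3 - 29/38] / (ζ - a').
Simple pole: residue = g(a) at a = -7/20 + (1/20)*sqrt(249), which is -341/60 + (42353/283860)*sqrt(249).
List the singular points by increasing real part (a conjugate pair: the negative imaginary part first).

Radius of convergence at 0: -7/20 + (1/20)*sqrt(249).
At -7/20 - (1/20)*sqrt(249): a pole of order 1; residue -341/60 - (42353/283860)*sqrt(249).
At -7/20 + (1/20)*sqrt(249): a pole of order 1; residue -341/60 + (42353/283860)*sqrt(249).


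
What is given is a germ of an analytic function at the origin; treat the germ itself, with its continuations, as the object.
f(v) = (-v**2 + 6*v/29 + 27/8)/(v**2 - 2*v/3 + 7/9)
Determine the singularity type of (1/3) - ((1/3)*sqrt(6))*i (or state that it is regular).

The point is a pole of order 1.

The denominator factor v**2 - 2*v/3 + 7/9 vanishes at (1/3) - ((1/3)*sqrt(6))*i and appears to the power 1; the numerator there equals (8351/2088) + ((40/261)*sqrt(6))*i, nonzero, and no other factor vanishes.
Hence a pole whose order is the multiplicity, 1.


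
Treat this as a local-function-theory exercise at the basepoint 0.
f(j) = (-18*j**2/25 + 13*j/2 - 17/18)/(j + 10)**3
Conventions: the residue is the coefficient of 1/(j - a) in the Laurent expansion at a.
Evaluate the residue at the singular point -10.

At the order-3 pole -10 set g(j) = (j - (-10))^3*f(j) = -18*j**2/25 + 13*j/2 - 17/18.
Order-3 pole: residue = g''(a)/2; g''(-10) = -36/25, so the residue is -18/25.

The residue is -18/25.


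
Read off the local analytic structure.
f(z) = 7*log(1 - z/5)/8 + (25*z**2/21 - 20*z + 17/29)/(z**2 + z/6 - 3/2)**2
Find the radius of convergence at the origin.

Denominator factor (z**2 + z/6 - 3/2)^2: discriminant 217/36, real irrational roots -1/12 + (1/12)*sqrt(217) and -1/12 - (1/12)*sqrt(217); poles of order 2, moduli -1/12 + (1/12)*sqrt(217) and 1/12 + (1/12)*sqrt(217).
Branch term (7/8)*log(1 - z/(5)): its argument vanishes at z = 5, a logarithmic branch point, modulus 5.
The radius of convergence is the smallest modulus among the singular points: -1/12 + (1/12)*sqrt(217).

The radius of convergence is -1/12 + (1/12)*sqrt(217).


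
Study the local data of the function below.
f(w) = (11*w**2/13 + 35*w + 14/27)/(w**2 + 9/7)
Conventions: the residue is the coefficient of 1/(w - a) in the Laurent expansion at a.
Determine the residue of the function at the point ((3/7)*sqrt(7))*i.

The residue is (35/2) + ((1399/14742)*sqrt(7))*i.

The factor w**2 + 9/7 splits as (w - a)(w - a') with a = ((3/7)*sqrt(7))*i, a' = -((3/7)*sqrt(7))*i. At the order-1 pole a set g(w) = (w - a)*f(w) = [11*w**2/13 + 35*w + 14/27] / (w - a').
Simple pole: residue = g(a) at a = ((3/7)*sqrt(7))*i, which is (35/2) + ((1399/14742)*sqrt(7))*i.


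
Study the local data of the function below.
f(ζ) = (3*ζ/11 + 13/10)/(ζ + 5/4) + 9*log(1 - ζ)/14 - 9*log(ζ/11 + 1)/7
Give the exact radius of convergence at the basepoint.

Denominator factor (ζ + 5/4): pole of order 1 at -5/4, modulus 5/4.
Branch term (9/14)*log(1 - ζ/(1)): its argument vanishes at ζ = 1, a logarithmic branch point, modulus 1.
Branch term (-9/7)*log(1 - ζ/(-11)): its argument vanishes at ζ = -11, a logarithmic branch point, modulus 11.
The radius of convergence is the smallest modulus among the singular points: 1.

The radius of convergence is 1.


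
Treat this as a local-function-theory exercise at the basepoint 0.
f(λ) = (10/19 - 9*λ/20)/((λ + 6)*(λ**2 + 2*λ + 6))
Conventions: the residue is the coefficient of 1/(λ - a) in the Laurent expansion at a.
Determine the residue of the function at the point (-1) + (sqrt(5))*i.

The residue is (-613/11400) - ((1/114)*sqrt(5))*i.

The factor λ**2 + 2*λ + 6 splits as (λ - a)(λ - a') with a = (-1) + (sqrt(5))*i, a' = (-1) - (sqrt(5))*i. At the order-1 pole a set g(λ) = (λ - a)*f(λ) = [(10/19 - 9*λ/20)/(λ + 6)] / (λ - a').
Simple pole: residue = g(a) at a = (-1) + (sqrt(5))*i, which is (-613/11400) - ((1/114)*sqrt(5))*i.


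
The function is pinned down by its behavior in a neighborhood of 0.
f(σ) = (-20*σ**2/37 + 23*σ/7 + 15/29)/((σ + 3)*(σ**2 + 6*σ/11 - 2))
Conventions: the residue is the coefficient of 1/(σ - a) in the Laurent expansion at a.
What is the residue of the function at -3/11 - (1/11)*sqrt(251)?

The factor σ**2 + 6*σ/11 - 2 splits as (σ - a)(σ - a') with a = -3/11 - (1/11)*sqrt(251), a' = -3/11 + (1/11)*sqrt(251). At the order-1 pole a set g(σ) = (σ - a)*f(σ) = [(-20*σ**2/37 + 23*σ/7 + 15/29)/(σ + 3)] / (σ - a').
Simple pole: residue = g(a) at a = -3/11 - (1/11)*sqrt(251), which is 467036/443149 + (10568249/222460798)*sqrt(251).

The residue is 467036/443149 + (10568249/222460798)*sqrt(251).


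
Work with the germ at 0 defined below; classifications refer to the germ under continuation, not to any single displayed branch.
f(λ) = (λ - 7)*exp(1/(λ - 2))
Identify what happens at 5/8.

There is no denominator, hence no pole anywhere.
The essential point of exp(1/(λ - (2))) is 2, not 5/8.
So the germ continues analytically to 5/8.

The point is a regular point.


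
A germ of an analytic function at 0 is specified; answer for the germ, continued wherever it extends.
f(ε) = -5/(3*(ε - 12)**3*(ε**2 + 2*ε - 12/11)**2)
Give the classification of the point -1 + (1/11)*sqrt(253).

The denominator factor ε**2 + 2*ε - 12/11 vanishes at -1 + (1/11)*sqrt(253) and appears to the power 2; the numerator there equals -5/3, nonzero, and no other factor vanishes.
Hence a pole whose order is the multiplicity, 2.

The point is a pole of order 2.


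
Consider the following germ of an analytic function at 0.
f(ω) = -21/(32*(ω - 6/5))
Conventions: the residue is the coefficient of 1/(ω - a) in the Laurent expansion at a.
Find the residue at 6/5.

At the order-1 pole 6/5 set g(ω) = (ω - (6/5))*f(ω) = -21/32.
Simple pole: residue = g(a) at a = 6/5, which is -21/32.

The residue is -21/32.


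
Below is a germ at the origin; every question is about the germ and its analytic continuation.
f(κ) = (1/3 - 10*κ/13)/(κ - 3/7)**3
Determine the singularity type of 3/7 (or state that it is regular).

The point is a pole of order 3.

The denominator factor κ - 3/7 vanishes at 3/7 and appears to the power 3; the numerator there equals 1/273, nonzero, and no other factor vanishes.
Hence a pole whose order is the multiplicity, 3.


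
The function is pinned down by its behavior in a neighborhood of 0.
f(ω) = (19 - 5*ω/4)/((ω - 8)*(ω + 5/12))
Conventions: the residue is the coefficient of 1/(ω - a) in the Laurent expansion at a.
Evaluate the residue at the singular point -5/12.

At the order-1 pole -5/12 set g(ω) = (ω - (-5/12))*f(ω) = (19 - 5*ω/4)/(ω - 8).
Simple pole: residue = g(a) at a = -5/12, which is -937/404.

The residue is -937/404.


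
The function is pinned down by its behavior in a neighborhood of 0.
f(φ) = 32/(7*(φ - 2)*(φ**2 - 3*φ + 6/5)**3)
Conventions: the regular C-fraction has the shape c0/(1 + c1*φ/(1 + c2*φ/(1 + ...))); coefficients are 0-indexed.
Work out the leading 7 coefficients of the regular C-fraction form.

The regular C-fraction coefficients are [-250/189, -8, 25/8, -63/40, 97/135, -21475/20952, 150765/666584].

Taylor coefficients (expand at 0): a_0 = -250/189, a_1 = -2000/189, a_2 = -3250/63, a_3 = -8375/42, a_4 = -3055375/4536, a_5 = -9457375/4536, a_6 = -123954875/20412.
c0 = a_0 = -250/189. Peel one level at a time: if S = 1 + c*φ/S' with S'(0) = 1, then c is the φ-coefficient of S and S' = c*φ/(S - 1).
S_1 = c0/f = 1 + (-8)*φ + (25)*φ^2 + ...; c1 = -8.
S_2 = c1*φ/(S_1 - 1) = 1 + (25/8)*φ + (315/64)*φ^2 + ...; c2 = 25/8.
S_3 = c2*φ/(S_2 - 1) = 1 + (-63/40)*φ + (679/600)*φ^2 + ...; c3 = -63/40.
S_4 = c3*φ/(S_3 - 1) = 1 + (97/135)*φ + (4295/5832)*φ^2 + ...; c4 = 97/135.
S_5 = c4*φ/(S_4 - 1) = 1 + (-21475/20952)*φ + (1256375/5419584)*φ^2 + ...; c5 = -21475/20952.
S_6 = c5*φ/(S_5 - 1) = 1 + (150765/666584)*φ + ...; c6 = 150765/666584.


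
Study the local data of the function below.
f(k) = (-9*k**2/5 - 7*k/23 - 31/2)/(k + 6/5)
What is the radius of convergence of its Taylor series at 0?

The radius of convergence is 6/5.

Denominator factor (k + 6/5): pole of order 1 at -6/5, modulus 6/5.
The radius of convergence is the smallest modulus among the singular points: 6/5.


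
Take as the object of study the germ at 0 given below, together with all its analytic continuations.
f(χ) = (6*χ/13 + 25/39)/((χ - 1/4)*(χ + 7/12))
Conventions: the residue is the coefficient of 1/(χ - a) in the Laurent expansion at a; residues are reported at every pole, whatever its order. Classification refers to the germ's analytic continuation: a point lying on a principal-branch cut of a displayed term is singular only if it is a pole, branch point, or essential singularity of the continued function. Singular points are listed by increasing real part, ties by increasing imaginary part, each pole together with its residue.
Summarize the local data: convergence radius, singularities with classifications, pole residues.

Denominator factor (χ - 1/4): pole of order 1 at 1/4, modulus 1/4.
Denominator factor (χ + 7/12): pole of order 1 at -7/12, modulus 7/12.
The radius of convergence is the smallest modulus among the singular points: 1/4.
At the order-1 pole -7/12 set g(χ) = (χ - (-7/12))*f(χ) = (6*χ/13 + 25/39)/(χ - 1/4).
Simple pole: residue = g(a) at a = -7/12, which is -29/65.
At the order-1 pole 1/4 set g(χ) = (χ - (1/4))*f(χ) = (6*χ/13 + 25/39)/(χ + 7/12).
Simple pole: residue = g(a) at a = 1/4, which is 59/65.
List the singular points by increasing real part (a conjugate pair: the negative imaginary part first).

Radius of convergence at 0: 1/4.
At -7/12: a pole of order 1; residue -29/65.
At 1/4: a pole of order 1; residue 59/65.


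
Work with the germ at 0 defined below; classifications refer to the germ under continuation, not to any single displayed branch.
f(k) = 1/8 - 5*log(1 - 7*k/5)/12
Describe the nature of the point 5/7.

The term (-5/12)*log(1 - k/(5/7)) has argument 1 - 5/7/(5/7) = 0 at 5/7: a logarithmic (infinitely-sheeted) branch point; the remaining terms are analytic or single-valued there.

The point is a logarithmic branch point.


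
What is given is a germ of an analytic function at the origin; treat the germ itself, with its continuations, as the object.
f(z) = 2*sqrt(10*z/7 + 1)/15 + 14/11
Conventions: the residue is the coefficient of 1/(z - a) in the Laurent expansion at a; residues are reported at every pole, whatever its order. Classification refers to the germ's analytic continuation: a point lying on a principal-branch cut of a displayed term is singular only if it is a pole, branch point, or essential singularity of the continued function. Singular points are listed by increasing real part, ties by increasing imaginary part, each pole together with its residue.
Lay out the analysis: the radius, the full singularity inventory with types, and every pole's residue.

Branch term (2/15)*sqrt(1 - z/(-7/10)): its argument vanishes at z = -7/10, a square-root branch point, modulus 7/10.
The radius of convergence is the smallest modulus among the singular points: 7/10.

Radius of convergence at 0: 7/10.
At -7/10: an algebraic (square-root) branch point.


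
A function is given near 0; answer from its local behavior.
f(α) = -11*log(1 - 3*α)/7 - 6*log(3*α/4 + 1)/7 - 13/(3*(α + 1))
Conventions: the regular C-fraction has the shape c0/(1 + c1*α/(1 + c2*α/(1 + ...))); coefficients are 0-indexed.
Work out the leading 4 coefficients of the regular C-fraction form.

Taylor coefficients (expand at 0): a_0 = -13/3, a_1 = 353/42, a_2 = 143/48, a_3 = 12335/672.
c0 = a_0 = -13/3. Peel one level at a time: if S = 1 + c*α/S' with S'(0) = 1, then c is the α-coefficient of S and S' = c*α/(S - 1).
S_1 = c0/f = 1 + (353/182)*α + (589527/132496)*α^2 + ...; c1 = 353/182.
S_2 = c1*α/(S_1 - 1) = 1 + (-589527/256984)*α + (-16415019/7974976)*α^2 + ...; c2 = -589527/256984.
S_3 = c2*α/(S_2 - 1) = 1 + (-165974081/184980472)*α + ...; c3 = -165974081/184980472.

The regular C-fraction coefficients are [-13/3, 353/182, -589527/256984, -165974081/184980472].


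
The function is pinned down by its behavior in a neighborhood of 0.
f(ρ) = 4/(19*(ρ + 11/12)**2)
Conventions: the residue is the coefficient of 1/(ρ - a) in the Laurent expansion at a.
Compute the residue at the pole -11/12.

At the order-2 pole -11/12 set g(ρ) = (ρ - (-11/12))^2*f(ρ) = 4/19.
Order-2 pole: residue = g'(a); g'(-11/12) = 0, so the residue is 0.

The residue is 0.


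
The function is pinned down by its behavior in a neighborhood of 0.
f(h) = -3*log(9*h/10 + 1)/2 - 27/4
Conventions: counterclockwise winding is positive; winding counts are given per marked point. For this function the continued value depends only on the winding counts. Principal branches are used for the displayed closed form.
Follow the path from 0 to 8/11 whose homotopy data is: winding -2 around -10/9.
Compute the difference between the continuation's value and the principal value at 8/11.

The rational part is single-valued and drops out of the difference; each branch term changes only by its own monodromy.
(-3/2)*log(1 - h/(-10/9)): each positive loop around -10/9 adds 2*pi*i to the log, so winding -2 contributes (-3/2)*(-2)*2*pi*i = (6)*pi*i.
Summing the contributions at h = 8/11 gives (6)*pi*i.

Continued minus principal equals (6)*pi*i.


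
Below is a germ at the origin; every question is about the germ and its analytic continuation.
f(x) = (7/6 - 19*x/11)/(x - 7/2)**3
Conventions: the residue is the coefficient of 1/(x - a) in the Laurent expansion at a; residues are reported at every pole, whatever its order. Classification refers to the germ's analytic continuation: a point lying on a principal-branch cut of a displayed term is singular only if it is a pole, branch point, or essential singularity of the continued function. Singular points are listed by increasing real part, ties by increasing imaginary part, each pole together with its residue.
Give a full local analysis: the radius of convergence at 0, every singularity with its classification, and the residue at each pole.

Radius of convergence at 0: 7/2.
At 7/2: a pole of order 3; residue 0.

Denominator factor (x - 7/2)^3: pole of order 3 at 7/2, modulus 7/2.
The radius of convergence is the smallest modulus among the singular points: 7/2.
At the order-3 pole 7/2 set g(x) = (x - (7/2))^3*f(x) = 7/6 - 19*x/11.
Order-3 pole: residue = g''(a)/2; g''(7/2) = 0, so the residue is 0.


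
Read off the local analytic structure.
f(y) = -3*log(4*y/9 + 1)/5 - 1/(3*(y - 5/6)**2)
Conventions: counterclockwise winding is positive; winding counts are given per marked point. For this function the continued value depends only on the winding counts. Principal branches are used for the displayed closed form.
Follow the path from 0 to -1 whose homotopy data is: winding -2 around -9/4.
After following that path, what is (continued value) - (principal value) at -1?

Continued minus principal equals (12/5)*pi*i.

The rational part is single-valued and drops out of the difference; each branch term changes only by its own monodromy.
(-3/5)*log(1 - y/(-9/4)): each positive loop around -9/4 adds 2*pi*i to the log, so winding -2 contributes (-3/5)*(-2)*2*pi*i = (12/5)*pi*i.
Summing the contributions at y = -1 gives (12/5)*pi*i.


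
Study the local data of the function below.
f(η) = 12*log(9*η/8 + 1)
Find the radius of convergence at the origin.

Branch term (12)*log(1 - η/(-8/9)): its argument vanishes at η = -8/9, a logarithmic branch point, modulus 8/9.
The radius of convergence is the smallest modulus among the singular points: 8/9.

The radius of convergence is 8/9.


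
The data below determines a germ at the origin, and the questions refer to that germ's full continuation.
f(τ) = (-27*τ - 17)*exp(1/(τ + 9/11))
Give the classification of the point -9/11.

The point is an essential singularity.

The exponent 1/(τ - (-9/11)) has a pole at -9/11, so exp(1/(τ - (-9/11))) takes every nonzero value near it: an essential singularity (not a pole of any order).


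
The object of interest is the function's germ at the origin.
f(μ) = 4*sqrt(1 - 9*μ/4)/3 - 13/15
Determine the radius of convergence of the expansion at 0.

The radius of convergence is 4/9.

Branch term (4/3)*sqrt(1 - μ/(4/9)): its argument vanishes at μ = 4/9, a square-root branch point, modulus 4/9.
The radius of convergence is the smallest modulus among the singular points: 4/9.


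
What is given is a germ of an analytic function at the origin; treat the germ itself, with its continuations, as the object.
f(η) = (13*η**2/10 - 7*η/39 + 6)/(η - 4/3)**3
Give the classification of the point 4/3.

The point is a pole of order 3.

The denominator factor η - 4/3 vanishes at 4/3 and appears to the power 3; the numerator there equals 1574/195, nonzero, and no other factor vanishes.
Hence a pole whose order is the multiplicity, 3.


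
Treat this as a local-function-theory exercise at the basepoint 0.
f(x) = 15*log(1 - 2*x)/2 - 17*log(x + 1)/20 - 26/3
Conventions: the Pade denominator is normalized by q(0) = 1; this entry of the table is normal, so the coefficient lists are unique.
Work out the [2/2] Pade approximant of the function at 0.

Taylor coefficients needed (expand at 0): a_0 = -26/3, a_1 = -317/20, a_2 = -583/40, a_3 = -1217/60, a_4 = -2383/80.
Write the denominator as Q(x) = 1 + q1*x + q2*x^2. Requiring Q*f - P = O(x^5) with deg P <= 2 kills the coefficients of x^3..x^4 in Q*f:
  x^3: a_3 + q1*a_2 + q2*a_1 = 0, i.e. -1217/60 + (-583/40)*q1 + (-317/20)*q2 = 0.
  x^4: a_4 + q1*a_3 + q2*a_2 = 0, i.e. -2383/80 + (-1217/60)*q1 + (-583/40)*q2 = 0.
Solving this linear system: q1 = -847211/523489, q2 = 654889/3140934.
The numerator is Q*f truncated at degree 2: P0 = a_0 = -26/3; P1 = a_1 + q1*a_0 = -57288319/31409340; P2 = a_2 + q1*a_1 + q2*a_0 = 1746896903/188456040.

The Pade approximant has numerator coefficients [-26/3, -57288319/31409340, 1746896903/188456040]; denominator coefficients [1, -847211/523489, 654889/3140934].


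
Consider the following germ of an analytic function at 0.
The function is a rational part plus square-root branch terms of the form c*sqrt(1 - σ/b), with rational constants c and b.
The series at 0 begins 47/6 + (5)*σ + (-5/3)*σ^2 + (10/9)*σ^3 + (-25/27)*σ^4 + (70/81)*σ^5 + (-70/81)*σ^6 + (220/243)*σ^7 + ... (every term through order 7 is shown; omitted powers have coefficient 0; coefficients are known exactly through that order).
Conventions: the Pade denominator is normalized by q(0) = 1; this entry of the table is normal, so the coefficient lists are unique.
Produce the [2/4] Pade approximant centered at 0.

Taylor coefficients needed (read off): a_0 = 47/6, a_1 = 5, a_2 = -5/3, a_3 = 10/9, a_4 = -25/27, a_5 = 70/81, a_6 = -70/81.
Write the denominator as Q(σ) = 1 + q1*σ + q2*σ^2 + q3*σ^3 + q4*σ^4. Requiring Q*f - P = O(σ^7) with deg P <= 2 kills the coefficients of σ^3..σ^6 in Q*f:
  σ^3: a_3 + q1*a_2 + q2*a_1 + q3*a_0 = 0, i.e. 10/9 + (-5/3)*q1 + (5)*q2 + (47/6)*q3 = 0.
  σ^4: a_4 + q1*a_3 + q2*a_2 + q3*a_1 + q4*a_0 = 0, i.e. -25/27 + (10/9)*q1 + (-5/3)*q2 + (5)*q3 + (47/6)*q4 = 0.
  σ^5: a_5 + q1*a_4 + q2*a_3 + q3*a_2 + q4*a_1 = 0, i.e. 70/81 + (-25/27)*q1 + (10/9)*q2 + (-5/3)*q3 + (5)*q4 = 0.
  σ^6: a_6 + q1*a_5 + q2*a_4 + q3*a_3 + q4*a_2 = 0, i.e. -70/81 + (70/81)*q1 + (-25/27)*q2 + (10/9)*q3 + (-5/3)*q4 = 0.
Solving this linear system: q1 = 290576/217521, q2 = 175736/652563, q3 = -2140/72507, q4 = 3170/652563.
The numerator is Q*f truncated at degree 2: P0 = a_0 = 47/6; P1 = a_1 + q1*a_0 = 10091351/652563; P2 = a_2 + q1*a_1 + q2*a_0 = 13942901/1957689.

The Pade approximant has numerator coefficients [47/6, 10091351/652563, 13942901/1957689]; denominator coefficients [1, 290576/217521, 175736/652563, -2140/72507, 3170/652563].


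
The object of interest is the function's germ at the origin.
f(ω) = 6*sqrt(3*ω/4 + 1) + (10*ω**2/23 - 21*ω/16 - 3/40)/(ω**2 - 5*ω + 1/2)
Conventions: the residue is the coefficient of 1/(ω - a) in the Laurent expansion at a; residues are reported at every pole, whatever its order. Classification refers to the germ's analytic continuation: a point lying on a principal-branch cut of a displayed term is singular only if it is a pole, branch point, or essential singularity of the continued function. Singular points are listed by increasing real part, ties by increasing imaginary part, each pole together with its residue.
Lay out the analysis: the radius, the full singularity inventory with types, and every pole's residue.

Denominator factor (ω**2 - 5*ω + 1/2): discriminant 23, real irrational roots 5/2 + (1/2)*sqrt(23) and 5/2 - (1/2)*sqrt(23); poles of order 1, moduli 5/2 + (1/2)*sqrt(23) and 5/2 - (1/2)*sqrt(23).
Branch term (6)*sqrt(1 - ω/(-4/3)): its argument vanishes at ω = -4/3, a square-root branch point, modulus 4/3.
The radius of convergence is the smallest modulus among the singular points: 5/2 - (1/2)*sqrt(23).
The branch term is analytic at 5/2 - (1/2)*sqrt(23) and contributes nothing to the residue; only the rational part matters.
The factor ω**2 - 5*ω + 1/2 splits as (ω - a)(ω - a') with a = 5/2 - (1/2)*sqrt(23), a' = 5/2 + (1/2)*sqrt(23). At the order-1 pole a set g(ω) = (ω - a)*(rational part) = [10*ω**2/23 - 21*ω/16 - 3/40] / (ω - a').
Simple pole: residue = g(a) at a = 5/2 - (1/2)*sqrt(23), which is 317/736 - (6849/84640)*sqrt(23).
The branch term is analytic at 5/2 + (1/2)*sqrt(23) and contributes nothing to the residue; only the rational part matters.
The factor ω**2 - 5*ω + 1/2 splits as (ω - a)(ω - a') with a = 5/2 + (1/2)*sqrt(23), a' = 5/2 - (1/2)*sqrt(23). At the order-1 pole a set g(ω) = (ω - a)*(rational part) = [10*ω**2/23 - 21*ω/16 - 3/40] / (ω - a').
Simple pole: residue = g(a) at a = 5/2 + (1/2)*sqrt(23), which is 317/736 + (6849/84640)*sqrt(23).
List the singular points by increasing real part (a conjugate pair: the negative imaginary part first).

Radius of convergence at 0: 5/2 - (1/2)*sqrt(23).
At -4/3: an algebraic (square-root) branch point.
At 5/2 - (1/2)*sqrt(23): a pole of order 1; residue 317/736 - (6849/84640)*sqrt(23).
At 5/2 + (1/2)*sqrt(23): a pole of order 1; residue 317/736 + (6849/84640)*sqrt(23).


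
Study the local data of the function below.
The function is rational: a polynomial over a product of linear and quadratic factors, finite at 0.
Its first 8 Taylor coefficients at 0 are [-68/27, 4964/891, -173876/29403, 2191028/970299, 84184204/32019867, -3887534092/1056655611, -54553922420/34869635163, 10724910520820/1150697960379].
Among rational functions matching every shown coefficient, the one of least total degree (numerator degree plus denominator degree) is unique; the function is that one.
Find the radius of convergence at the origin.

The radius of convergence is (1/2)*sqrt(3).

No rational of total degree below 3 reproduces all 8 coefficients; solving the [0/3] Pade equations on them gives f(μ) = -17/(9*(μ + 1)*(μ**2 + 10*μ/11 + 3/4)), whose expansion matches every shown term.
Denominator factor (μ**2 + 10*μ/11 + 3/4): discriminant -263/121, complex-conjugate roots (-5/11) + ((1/22)*sqrt(263))*i and (-5/11) - ((1/22)*sqrt(263))*i; poles of order 1, moduli (1/2)*sqrt(3) and (1/2)*sqrt(3).
Denominator factor (μ + 1): pole of order 1 at -1, modulus 1.
The radius of convergence is the smallest modulus among the singular points: (1/2)*sqrt(3).


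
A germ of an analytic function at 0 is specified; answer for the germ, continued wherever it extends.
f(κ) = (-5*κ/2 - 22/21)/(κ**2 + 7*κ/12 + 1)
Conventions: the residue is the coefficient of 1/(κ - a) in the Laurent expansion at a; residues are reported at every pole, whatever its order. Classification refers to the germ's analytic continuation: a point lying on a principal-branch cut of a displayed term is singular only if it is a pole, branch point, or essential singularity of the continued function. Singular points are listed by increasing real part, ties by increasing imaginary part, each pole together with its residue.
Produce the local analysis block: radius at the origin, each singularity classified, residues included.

Denominator factor (κ**2 + 7*κ/12 + 1): discriminant -527/144, complex-conjugate roots (-7/24) + ((1/24)*sqrt(527))*i and (-7/24) - ((1/24)*sqrt(527))*i; poles of order 1, moduli 1 and 1.
The radius of convergence is the smallest modulus among the singular points: 1.
The factor κ**2 + 7*κ/12 + 1 splits as (κ - a)(κ - a') with a = (-7/24) - ((1/24)*sqrt(527))*i, a' = (-7/24) + ((1/24)*sqrt(527))*i. At the order-1 pole a set g(κ) = (κ - a)*f(κ) = [-5*κ/2 - 22/21] / (κ - a').
Simple pole: residue = g(a) at a = (-7/24) - ((1/24)*sqrt(527))*i, which is (-5/4) - ((107/14756)*sqrt(527))*i.
The factor κ**2 + 7*κ/12 + 1 splits as (κ - a)(κ - a') with a = (-7/24) + ((1/24)*sqrt(527))*i, a' = (-7/24) - ((1/24)*sqrt(527))*i. At the order-1 pole a set g(κ) = (κ - a)*f(κ) = [-5*κ/2 - 22/21] / (κ - a').
Simple pole: residue = g(a) at a = (-7/24) + ((1/24)*sqrt(527))*i, which is (-5/4) + ((107/14756)*sqrt(527))*i.
List the singular points by increasing real part (a conjugate pair: the negative imaginary part first).

Radius of convergence at 0: 1.
At (-7/24) - ((1/24)*sqrt(527))*i: a pole of order 1; residue (-5/4) - ((107/14756)*sqrt(527))*i.
At (-7/24) + ((1/24)*sqrt(527))*i: a pole of order 1; residue (-5/4) + ((107/14756)*sqrt(527))*i.
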